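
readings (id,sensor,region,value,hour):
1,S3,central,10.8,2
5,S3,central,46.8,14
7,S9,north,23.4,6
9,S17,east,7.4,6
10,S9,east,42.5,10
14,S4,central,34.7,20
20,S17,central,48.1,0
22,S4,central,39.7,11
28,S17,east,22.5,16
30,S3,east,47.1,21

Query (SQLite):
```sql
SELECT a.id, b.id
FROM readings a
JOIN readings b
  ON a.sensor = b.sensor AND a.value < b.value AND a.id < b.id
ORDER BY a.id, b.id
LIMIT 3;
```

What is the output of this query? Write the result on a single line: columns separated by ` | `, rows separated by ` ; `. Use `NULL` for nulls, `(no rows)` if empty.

Pairs (a,b) with same sensor, a.value < b.value, a.id < b.id.
sensor groups: S17:{9,20,28} S3:{1,5,30} S4:{14,22} S9:{7,10}
Ordered by (a.id, b.id); first 3.

1 | 5 ; 1 | 30 ; 5 | 30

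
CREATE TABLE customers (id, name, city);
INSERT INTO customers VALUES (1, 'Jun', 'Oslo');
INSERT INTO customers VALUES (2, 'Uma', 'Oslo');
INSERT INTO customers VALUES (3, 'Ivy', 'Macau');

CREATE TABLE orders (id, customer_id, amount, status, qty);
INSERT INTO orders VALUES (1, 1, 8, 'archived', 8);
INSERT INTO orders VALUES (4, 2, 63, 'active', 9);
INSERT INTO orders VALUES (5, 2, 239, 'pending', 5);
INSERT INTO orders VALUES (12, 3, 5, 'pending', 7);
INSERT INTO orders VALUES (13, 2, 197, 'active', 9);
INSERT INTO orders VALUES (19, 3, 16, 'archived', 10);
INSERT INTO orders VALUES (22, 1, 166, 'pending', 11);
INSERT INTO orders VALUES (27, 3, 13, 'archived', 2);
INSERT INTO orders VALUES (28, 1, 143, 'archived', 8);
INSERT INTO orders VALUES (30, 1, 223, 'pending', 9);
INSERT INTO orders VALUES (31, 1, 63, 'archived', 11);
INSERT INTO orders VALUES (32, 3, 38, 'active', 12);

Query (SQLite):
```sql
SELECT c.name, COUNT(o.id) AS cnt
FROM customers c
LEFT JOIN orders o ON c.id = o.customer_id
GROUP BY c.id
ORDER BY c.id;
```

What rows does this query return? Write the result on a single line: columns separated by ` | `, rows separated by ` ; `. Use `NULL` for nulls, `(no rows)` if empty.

Jun | 5 ; Uma | 3 ; Ivy | 4

LEFT JOIN keeps every customers row; unmatched ones get NULL for orders columns.
Group by customers.id and compute COUNT(o.id). COUNT(col) of an all-NULL group is 0.
  1: ids {1, 22, 28, 30, 31} → COUNT(o.id)=5
  2: ids {4, 5, 13} → COUNT(o.id)=3
  3: ids {12, 19, 27, 32} → COUNT(o.id)=4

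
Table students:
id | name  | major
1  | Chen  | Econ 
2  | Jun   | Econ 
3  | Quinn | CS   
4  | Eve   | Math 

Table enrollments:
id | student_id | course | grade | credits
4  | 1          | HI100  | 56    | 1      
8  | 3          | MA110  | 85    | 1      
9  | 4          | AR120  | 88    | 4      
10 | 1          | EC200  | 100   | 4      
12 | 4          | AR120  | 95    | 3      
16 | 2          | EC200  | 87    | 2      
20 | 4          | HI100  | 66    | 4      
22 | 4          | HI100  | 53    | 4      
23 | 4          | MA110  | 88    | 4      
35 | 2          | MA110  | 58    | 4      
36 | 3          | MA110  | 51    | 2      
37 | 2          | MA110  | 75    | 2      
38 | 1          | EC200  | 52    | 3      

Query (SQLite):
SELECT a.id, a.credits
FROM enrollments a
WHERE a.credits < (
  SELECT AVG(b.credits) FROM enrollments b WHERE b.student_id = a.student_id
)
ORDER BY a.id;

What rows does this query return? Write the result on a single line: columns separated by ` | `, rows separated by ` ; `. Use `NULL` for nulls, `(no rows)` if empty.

4 | 1 ; 8 | 1 ; 12 | 3 ; 16 | 2 ; 37 | 2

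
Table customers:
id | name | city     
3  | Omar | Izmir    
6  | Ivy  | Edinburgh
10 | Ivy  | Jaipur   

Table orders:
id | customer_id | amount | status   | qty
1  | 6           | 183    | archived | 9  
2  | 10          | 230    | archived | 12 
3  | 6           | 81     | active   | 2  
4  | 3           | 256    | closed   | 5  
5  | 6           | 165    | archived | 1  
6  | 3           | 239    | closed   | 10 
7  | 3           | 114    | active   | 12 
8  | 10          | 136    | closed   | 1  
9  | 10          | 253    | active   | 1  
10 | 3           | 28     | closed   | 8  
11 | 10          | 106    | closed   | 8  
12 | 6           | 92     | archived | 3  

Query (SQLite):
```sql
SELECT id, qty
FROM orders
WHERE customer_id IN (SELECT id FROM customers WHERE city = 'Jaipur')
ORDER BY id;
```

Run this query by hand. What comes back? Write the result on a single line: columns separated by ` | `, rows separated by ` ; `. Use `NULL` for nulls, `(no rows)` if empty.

2 | 12 ; 8 | 1 ; 9 | 1 ; 11 | 8

Inner query: customers.id where city = 'Jaipur'.
Outer: keep orders rows whose customer_id is in that set.
Inner query → {10}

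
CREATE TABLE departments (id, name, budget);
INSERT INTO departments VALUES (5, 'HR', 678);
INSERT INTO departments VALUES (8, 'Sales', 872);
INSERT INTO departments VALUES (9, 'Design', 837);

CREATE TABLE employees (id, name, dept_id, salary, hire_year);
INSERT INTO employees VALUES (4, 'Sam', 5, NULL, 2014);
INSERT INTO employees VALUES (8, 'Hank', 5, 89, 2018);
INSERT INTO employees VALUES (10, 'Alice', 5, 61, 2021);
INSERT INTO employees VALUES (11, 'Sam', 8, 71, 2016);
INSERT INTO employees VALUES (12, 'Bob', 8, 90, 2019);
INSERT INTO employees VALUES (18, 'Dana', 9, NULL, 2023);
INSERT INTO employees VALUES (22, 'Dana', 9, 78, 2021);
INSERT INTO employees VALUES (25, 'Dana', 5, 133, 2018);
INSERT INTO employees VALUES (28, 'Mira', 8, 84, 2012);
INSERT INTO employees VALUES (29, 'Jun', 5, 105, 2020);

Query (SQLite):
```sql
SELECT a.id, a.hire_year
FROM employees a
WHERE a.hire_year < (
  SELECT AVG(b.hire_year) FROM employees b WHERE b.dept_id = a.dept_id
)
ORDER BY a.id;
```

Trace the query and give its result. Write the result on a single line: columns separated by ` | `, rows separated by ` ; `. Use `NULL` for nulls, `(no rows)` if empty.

For each employees row a, compute AVG(hire_year) over rows sharing a.dept_id.
Keep row a if a.hire_year < that per-group AVG.
  dept_id=5: AVG(hire_year) = 2018.2
  dept_id=8: AVG(hire_year) = 2015.666667
  dept_id=9: AVG(hire_year) = 2022.0

4 | 2014 ; 8 | 2018 ; 22 | 2021 ; 25 | 2018 ; 28 | 2012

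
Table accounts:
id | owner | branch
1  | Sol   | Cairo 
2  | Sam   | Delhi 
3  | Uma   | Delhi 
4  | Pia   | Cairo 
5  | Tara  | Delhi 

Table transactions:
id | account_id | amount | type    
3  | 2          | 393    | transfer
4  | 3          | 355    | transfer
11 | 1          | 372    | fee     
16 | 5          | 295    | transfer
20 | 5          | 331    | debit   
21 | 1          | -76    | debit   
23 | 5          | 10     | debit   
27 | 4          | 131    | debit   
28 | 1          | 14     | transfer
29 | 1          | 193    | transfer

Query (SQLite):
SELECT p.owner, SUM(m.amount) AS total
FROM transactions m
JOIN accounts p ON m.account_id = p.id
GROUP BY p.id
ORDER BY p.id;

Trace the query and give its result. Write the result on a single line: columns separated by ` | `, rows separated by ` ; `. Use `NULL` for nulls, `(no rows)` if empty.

Join each transactions row to its accounts via account_id.
Group joined rows by accounts.id; compute SUM(m.amount) per group.
  1: ids {11, 21, 28, 29} → SUM(m.amount)=503
  2: ids {3} → SUM(m.amount)=393
  3: ids {4} → SUM(m.amount)=355
  4: ids {27} → SUM(m.amount)=131
  5: ids {16, 20, 23} → SUM(m.amount)=636

Sol | 503 ; Sam | 393 ; Uma | 355 ; Pia | 131 ; Tara | 636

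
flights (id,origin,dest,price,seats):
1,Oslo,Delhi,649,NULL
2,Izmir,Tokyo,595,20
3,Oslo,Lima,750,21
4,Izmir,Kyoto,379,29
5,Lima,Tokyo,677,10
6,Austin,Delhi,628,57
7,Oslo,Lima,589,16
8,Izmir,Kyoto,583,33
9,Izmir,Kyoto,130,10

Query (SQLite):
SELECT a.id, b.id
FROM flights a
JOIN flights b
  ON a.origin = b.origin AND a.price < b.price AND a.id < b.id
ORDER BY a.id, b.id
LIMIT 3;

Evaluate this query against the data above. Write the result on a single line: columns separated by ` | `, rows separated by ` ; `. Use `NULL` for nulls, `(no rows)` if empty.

1 | 3 ; 4 | 8

Pairs (a,b) with same origin, a.price < b.price, a.id < b.id.
origin groups: Austin:{6} Izmir:{2,4,8,9} Lima:{5} Oslo:{1,3,7}
Ordered by (a.id, b.id); first 3.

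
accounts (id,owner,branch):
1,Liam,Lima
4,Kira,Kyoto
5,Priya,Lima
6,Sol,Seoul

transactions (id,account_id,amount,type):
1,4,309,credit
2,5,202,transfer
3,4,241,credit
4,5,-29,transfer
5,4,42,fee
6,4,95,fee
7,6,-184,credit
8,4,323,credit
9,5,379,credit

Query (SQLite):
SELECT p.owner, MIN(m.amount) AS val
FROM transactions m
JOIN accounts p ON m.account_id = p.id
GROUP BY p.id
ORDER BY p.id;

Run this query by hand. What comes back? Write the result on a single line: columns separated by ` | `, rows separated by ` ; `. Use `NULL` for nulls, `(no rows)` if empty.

Join each transactions row to its accounts via account_id.
Group joined rows by accounts.id; compute MIN(m.amount) per group.
  4: ids {1, 3, 5, 6, 8} → MIN(m.amount)=42
  5: ids {2, 4, 9} → MIN(m.amount)=-29
  6: ids {7} → MIN(m.amount)=-184

Kira | 42 ; Priya | -29 ; Sol | -184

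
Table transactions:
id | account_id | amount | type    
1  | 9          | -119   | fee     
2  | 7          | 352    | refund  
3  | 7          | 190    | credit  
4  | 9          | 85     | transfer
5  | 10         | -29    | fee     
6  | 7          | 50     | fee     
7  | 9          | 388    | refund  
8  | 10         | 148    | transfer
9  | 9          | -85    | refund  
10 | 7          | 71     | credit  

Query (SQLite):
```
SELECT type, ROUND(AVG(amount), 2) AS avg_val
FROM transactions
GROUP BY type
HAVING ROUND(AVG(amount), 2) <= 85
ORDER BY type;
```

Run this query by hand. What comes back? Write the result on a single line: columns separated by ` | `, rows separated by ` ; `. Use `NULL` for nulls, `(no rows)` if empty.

fee | -32.67

Partition transactions by type; compute ROUND(AVG(amount), 2) within each group.
HAVING: keep groups where ROUND(AVG(amount), 2) <= 85.
  credit: ids {3, 10} → ROUND(AVG(amount), 2)=130.5
  fee: ids {1, 5, 6} → ROUND(AVG(amount), 2)=-32.67
  refund: ids {2, 7, 9} → ROUND(AVG(amount), 2)=218.33
  transfer: ids {4, 8} → ROUND(AVG(amount), 2)=116.5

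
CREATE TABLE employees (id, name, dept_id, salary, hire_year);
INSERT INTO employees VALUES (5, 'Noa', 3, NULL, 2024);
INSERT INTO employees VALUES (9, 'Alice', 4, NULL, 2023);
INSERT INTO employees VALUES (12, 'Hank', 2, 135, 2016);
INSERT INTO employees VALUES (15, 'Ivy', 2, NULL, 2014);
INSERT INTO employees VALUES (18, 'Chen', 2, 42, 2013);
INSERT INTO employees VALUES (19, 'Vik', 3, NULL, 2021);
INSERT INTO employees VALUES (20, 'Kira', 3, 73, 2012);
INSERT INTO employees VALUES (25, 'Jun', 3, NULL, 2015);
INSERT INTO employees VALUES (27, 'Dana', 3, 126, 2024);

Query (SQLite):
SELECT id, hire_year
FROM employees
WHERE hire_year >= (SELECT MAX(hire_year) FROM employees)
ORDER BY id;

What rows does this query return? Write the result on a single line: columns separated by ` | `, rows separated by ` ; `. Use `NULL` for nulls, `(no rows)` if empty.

5 | 2024 ; 27 | 2024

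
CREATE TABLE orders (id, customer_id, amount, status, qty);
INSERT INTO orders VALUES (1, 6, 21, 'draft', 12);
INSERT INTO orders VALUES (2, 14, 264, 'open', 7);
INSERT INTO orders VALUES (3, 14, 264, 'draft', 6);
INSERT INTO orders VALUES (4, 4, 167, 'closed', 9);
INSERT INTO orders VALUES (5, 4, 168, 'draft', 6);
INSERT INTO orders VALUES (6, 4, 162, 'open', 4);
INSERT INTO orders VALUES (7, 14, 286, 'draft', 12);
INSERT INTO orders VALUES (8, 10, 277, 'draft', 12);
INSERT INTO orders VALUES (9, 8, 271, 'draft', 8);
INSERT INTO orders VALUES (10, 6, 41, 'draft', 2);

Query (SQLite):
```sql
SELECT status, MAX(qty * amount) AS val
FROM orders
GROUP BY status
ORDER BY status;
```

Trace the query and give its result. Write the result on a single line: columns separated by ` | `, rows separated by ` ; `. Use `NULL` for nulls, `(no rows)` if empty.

closed | 1503 ; draft | 3432 ; open | 1848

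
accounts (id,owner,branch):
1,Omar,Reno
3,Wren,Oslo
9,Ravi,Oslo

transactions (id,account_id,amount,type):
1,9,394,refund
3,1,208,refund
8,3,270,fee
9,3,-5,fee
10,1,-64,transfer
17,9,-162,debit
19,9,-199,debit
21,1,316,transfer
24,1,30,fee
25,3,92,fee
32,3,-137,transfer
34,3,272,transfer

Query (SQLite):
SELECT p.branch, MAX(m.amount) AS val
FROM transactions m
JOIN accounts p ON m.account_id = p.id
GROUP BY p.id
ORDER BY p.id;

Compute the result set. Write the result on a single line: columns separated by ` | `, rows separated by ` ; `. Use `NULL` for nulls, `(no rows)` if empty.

Reno | 316 ; Oslo | 272 ; Oslo | 394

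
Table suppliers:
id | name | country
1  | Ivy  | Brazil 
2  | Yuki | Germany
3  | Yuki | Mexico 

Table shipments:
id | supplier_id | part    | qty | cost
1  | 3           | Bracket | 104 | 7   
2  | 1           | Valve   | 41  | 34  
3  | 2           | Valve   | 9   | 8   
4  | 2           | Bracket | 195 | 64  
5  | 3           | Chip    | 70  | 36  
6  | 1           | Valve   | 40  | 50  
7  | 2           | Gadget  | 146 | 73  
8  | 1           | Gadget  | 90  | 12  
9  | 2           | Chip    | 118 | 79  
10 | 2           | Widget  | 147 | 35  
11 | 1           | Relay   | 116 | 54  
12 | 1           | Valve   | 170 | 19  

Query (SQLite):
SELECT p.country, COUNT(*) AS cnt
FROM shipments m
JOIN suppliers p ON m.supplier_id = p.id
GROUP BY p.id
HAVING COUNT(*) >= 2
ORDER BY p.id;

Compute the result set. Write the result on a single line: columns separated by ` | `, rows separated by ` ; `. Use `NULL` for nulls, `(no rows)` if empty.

Join each shipments row to its suppliers via supplier_id.
Group joined rows by suppliers.id; compute COUNT(*) per group.
HAVING: keep groups with count ≥ 2.
  1: ids {2, 6, 8, 11, 12} → COUNT(*)=5
  2: ids {3, 4, 7, 9, 10} → COUNT(*)=5
  3: ids {1, 5} → COUNT(*)=2

Brazil | 5 ; Germany | 5 ; Mexico | 2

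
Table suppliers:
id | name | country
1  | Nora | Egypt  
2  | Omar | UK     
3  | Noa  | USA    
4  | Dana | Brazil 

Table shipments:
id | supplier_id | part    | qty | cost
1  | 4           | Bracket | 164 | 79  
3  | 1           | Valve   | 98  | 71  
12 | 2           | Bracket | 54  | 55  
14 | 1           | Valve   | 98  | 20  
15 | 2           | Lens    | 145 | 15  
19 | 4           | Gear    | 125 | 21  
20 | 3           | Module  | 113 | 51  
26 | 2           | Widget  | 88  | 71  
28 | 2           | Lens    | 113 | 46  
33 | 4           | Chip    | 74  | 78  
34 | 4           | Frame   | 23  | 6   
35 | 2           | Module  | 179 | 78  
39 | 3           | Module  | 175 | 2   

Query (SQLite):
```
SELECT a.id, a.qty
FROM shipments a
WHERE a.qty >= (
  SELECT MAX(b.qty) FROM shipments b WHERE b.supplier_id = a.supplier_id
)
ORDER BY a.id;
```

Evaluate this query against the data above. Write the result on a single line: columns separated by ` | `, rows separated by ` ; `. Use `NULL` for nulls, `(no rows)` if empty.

1 | 164 ; 3 | 98 ; 14 | 98 ; 35 | 179 ; 39 | 175

For each shipments row a, compute MAX(qty) over rows sharing a.supplier_id.
Keep row a if a.qty >= that per-group MAX.
  supplier_id=1: MAX(qty) = 98
  supplier_id=2: MAX(qty) = 179
  supplier_id=3: MAX(qty) = 175
  supplier_id=4: MAX(qty) = 164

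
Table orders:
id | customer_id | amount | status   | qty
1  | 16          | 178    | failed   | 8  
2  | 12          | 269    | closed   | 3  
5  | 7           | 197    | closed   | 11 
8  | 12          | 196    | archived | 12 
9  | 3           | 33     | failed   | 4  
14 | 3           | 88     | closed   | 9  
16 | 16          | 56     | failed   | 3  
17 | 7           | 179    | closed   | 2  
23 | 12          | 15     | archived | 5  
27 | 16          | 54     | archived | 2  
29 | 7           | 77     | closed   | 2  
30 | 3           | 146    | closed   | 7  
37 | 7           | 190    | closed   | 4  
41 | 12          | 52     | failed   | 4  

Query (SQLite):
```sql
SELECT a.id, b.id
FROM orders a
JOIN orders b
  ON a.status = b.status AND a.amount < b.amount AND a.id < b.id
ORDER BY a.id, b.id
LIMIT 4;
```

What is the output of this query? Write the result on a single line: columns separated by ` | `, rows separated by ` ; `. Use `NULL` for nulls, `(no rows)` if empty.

9 | 16 ; 9 | 41 ; 14 | 17 ; 14 | 30

Pairs (a,b) with same status, a.amount < b.amount, a.id < b.id.
status groups: archived:{8,23,27} closed:{2,5,14,17,29,30,37} failed:{1,9,16,41}
Ordered by (a.id, b.id); first 4.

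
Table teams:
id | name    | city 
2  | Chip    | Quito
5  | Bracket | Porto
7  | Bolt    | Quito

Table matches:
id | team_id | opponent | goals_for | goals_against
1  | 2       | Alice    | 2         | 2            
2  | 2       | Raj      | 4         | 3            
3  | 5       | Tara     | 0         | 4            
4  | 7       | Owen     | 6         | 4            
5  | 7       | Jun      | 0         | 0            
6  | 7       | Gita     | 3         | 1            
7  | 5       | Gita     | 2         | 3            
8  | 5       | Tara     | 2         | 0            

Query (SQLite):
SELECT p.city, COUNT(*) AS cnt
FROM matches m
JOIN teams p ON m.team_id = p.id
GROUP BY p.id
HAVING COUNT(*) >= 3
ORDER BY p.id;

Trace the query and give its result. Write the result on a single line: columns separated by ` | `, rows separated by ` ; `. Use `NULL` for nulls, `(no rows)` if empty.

Join each matches row to its teams via team_id.
Group joined rows by teams.id; compute COUNT(*) per group.
HAVING: keep groups with count ≥ 3.
  2: ids {1, 2} → COUNT(*)=2
  5: ids {3, 7, 8} → COUNT(*)=3
  7: ids {4, 5, 6} → COUNT(*)=3

Porto | 3 ; Quito | 3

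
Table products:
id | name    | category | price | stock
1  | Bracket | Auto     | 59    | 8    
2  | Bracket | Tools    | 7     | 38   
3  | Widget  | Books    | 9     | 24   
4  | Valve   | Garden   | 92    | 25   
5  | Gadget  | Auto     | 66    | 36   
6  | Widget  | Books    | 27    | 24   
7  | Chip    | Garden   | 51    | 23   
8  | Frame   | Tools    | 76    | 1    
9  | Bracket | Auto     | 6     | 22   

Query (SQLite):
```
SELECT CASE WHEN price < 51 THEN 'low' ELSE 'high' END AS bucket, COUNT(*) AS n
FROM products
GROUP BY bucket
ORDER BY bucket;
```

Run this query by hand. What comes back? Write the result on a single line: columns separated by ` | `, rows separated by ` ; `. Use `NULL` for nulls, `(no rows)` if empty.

Bucket rows by price < 51 → 'low' else 'high'; count each bucket.

high | 5 ; low | 4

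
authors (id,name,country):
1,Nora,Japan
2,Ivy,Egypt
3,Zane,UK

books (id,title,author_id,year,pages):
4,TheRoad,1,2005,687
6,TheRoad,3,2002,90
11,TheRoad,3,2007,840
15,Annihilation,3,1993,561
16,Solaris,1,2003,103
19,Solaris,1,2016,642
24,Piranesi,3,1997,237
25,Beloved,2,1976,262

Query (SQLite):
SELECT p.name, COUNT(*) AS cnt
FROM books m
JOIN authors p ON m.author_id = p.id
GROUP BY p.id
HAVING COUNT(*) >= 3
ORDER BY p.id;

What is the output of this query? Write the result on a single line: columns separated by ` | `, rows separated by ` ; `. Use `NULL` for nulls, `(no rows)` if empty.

Nora | 3 ; Zane | 4

Join each books row to its authors via author_id.
Group joined rows by authors.id; compute COUNT(*) per group.
HAVING: keep groups with count ≥ 3.
  1: ids {4, 16, 19} → COUNT(*)=3
  2: ids {25} → COUNT(*)=1
  3: ids {6, 11, 15, 24} → COUNT(*)=4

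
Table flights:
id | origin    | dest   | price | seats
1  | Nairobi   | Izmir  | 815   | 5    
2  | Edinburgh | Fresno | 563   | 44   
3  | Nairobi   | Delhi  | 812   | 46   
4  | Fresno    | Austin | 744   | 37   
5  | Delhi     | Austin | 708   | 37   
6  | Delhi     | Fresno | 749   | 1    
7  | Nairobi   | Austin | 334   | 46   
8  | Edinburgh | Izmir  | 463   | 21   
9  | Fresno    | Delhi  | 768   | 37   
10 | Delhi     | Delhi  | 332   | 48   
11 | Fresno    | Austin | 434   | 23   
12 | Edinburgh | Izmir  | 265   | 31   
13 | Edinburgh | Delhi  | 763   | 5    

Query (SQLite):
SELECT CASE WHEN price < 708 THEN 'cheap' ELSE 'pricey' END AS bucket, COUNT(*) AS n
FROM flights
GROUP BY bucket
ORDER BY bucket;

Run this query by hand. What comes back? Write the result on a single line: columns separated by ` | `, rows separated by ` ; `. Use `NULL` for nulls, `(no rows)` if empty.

Bucket rows by price < 708 → 'cheap' else 'pricey'; count each bucket.

cheap | 6 ; pricey | 7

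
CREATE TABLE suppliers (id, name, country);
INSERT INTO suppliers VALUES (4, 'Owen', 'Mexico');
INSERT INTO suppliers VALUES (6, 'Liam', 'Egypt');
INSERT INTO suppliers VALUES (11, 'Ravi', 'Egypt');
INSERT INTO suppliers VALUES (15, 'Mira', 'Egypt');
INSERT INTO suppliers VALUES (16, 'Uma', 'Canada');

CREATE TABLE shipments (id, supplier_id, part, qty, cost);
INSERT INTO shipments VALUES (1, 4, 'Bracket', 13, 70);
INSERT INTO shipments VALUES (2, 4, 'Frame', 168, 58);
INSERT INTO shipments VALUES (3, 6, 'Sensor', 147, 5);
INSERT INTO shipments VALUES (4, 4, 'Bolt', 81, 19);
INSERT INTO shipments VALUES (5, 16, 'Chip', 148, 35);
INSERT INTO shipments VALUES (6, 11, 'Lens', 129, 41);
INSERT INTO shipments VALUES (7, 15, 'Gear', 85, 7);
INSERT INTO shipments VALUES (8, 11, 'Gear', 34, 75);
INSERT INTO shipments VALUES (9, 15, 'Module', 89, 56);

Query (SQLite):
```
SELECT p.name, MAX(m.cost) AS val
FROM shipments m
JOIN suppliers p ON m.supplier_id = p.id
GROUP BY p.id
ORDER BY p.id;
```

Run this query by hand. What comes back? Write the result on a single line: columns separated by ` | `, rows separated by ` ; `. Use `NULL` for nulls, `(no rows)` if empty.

Join each shipments row to its suppliers via supplier_id.
Group joined rows by suppliers.id; compute MAX(m.cost) per group.
  4: ids {1, 2, 4} → MAX(m.cost)=70
  6: ids {3} → MAX(m.cost)=5
  11: ids {6, 8} → MAX(m.cost)=75
  15: ids {7, 9} → MAX(m.cost)=56
  16: ids {5} → MAX(m.cost)=35

Owen | 70 ; Liam | 5 ; Ravi | 75 ; Mira | 56 ; Uma | 35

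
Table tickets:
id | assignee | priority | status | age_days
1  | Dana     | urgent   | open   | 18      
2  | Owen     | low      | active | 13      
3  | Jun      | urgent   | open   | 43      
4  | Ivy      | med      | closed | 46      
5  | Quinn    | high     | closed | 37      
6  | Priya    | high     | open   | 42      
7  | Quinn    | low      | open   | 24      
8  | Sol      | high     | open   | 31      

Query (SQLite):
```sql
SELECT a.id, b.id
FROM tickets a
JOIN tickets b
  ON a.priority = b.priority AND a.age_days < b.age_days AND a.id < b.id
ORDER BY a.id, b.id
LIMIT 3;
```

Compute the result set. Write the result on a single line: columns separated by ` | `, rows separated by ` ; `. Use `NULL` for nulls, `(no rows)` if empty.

Pairs (a,b) with same priority, a.age_days < b.age_days, a.id < b.id.
priority groups: high:{5,6,8} low:{2,7} med:{4} urgent:{1,3}
Ordered by (a.id, b.id); first 3.

1 | 3 ; 2 | 7 ; 5 | 6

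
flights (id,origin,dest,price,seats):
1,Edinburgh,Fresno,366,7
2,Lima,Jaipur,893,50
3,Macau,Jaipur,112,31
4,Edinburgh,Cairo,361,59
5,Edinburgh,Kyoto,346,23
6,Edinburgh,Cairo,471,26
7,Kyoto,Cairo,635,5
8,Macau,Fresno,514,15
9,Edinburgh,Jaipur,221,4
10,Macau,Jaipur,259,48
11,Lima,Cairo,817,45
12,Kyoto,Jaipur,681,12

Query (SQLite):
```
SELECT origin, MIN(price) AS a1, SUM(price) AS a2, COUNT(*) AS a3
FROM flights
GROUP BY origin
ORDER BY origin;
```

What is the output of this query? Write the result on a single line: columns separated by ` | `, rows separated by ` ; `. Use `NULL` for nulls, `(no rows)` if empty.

Group flights by origin.
Per group compute: MIN(price), SUM(price), COUNT(*).
  Edinburgh: ids {1, 4, 5, 6, 9} → MIN(price)=221, SUM(price)=1765, COUNT(*)=5
  Kyoto: ids {7, 12} → MIN(price)=635, SUM(price)=1316, COUNT(*)=2
  Lima: ids {2, 11} → MIN(price)=817, SUM(price)=1710, COUNT(*)=2
  Macau: ids {3, 8, 10} → MIN(price)=112, SUM(price)=885, COUNT(*)=3

Edinburgh | 221 | 1765 | 5 ; Kyoto | 635 | 1316 | 2 ; Lima | 817 | 1710 | 2 ; Macau | 112 | 885 | 3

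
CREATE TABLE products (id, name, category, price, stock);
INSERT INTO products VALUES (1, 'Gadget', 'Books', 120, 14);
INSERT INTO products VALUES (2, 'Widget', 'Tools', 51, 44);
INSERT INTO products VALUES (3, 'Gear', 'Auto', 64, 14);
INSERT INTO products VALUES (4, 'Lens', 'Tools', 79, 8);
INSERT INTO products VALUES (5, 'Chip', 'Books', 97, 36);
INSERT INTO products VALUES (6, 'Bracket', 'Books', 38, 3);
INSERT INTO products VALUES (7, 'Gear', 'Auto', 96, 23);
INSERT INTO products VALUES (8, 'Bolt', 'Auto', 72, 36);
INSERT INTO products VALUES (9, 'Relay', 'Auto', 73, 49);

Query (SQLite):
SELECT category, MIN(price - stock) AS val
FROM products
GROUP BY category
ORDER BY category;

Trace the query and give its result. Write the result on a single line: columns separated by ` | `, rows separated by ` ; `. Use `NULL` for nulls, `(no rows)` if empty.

Auto | 24 ; Books | 35 ; Tools | 7

For each row compute price - stock.
Group by category; take MIN of the expression per group.
  Auto: ids {3, 7, 8, 9} → MIN(price - stock)=24
  Books: ids {1, 5, 6} → MIN(price - stock)=35
  Tools: ids {2, 4} → MIN(price - stock)=7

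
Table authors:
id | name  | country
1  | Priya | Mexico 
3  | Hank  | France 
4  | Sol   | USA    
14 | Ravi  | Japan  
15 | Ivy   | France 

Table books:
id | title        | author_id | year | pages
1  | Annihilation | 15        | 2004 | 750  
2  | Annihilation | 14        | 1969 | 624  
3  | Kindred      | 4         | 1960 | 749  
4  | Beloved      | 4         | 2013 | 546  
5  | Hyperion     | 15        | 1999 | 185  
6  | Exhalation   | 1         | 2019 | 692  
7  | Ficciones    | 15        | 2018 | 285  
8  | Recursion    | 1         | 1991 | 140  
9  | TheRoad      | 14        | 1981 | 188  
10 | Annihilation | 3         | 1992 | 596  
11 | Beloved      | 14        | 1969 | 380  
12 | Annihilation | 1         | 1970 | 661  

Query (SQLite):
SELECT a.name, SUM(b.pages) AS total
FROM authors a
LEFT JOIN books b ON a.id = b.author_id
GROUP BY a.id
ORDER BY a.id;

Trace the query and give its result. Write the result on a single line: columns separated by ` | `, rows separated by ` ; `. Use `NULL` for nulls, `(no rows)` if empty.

LEFT JOIN keeps every authors row; unmatched ones get NULL for books columns.
Group by authors.id and compute SUM(b.pages). SUM over an all-NULL group is NULL.
  1: ids {6, 8, 12} → SUM(b.pages)=1493
  3: ids {10} → SUM(b.pages)=596
  4: ids {3, 4} → SUM(b.pages)=1295
  14: ids {2, 9, 11} → SUM(b.pages)=1192
  15: ids {1, 5, 7} → SUM(b.pages)=1220

Priya | 1493 ; Hank | 596 ; Sol | 1295 ; Ravi | 1192 ; Ivy | 1220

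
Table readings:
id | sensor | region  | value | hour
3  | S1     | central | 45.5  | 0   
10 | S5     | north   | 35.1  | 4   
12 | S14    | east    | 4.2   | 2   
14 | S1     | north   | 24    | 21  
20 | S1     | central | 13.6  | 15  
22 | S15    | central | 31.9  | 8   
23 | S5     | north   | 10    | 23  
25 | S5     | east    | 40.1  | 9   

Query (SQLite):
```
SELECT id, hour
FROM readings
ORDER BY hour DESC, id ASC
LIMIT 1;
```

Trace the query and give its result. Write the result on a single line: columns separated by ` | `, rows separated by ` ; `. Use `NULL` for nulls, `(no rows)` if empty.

Sort by hour desc, tiebreak id asc: (23, id=23), (21, id=14), (15, id=20), (9, id=25) …. Take first 1.

23 | 23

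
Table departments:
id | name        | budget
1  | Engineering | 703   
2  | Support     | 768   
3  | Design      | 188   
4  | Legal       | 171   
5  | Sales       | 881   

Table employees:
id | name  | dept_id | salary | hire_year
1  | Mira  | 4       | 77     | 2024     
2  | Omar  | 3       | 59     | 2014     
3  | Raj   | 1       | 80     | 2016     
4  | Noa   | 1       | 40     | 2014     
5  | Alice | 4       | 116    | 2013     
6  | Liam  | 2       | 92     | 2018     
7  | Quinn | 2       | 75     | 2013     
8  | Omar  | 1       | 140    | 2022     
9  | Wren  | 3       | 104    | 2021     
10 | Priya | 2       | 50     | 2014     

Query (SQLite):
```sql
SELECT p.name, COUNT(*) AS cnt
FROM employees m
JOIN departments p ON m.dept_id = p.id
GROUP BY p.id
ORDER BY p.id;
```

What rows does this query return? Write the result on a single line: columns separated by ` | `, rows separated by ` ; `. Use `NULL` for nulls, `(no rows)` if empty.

Join each employees row to its departments via dept_id.
Group joined rows by departments.id; compute COUNT(*) per group.
  1: ids {3, 4, 8} → COUNT(*)=3
  2: ids {6, 7, 10} → COUNT(*)=3
  3: ids {2, 9} → COUNT(*)=2
  4: ids {1, 5} → COUNT(*)=2

Engineering | 3 ; Support | 3 ; Design | 2 ; Legal | 2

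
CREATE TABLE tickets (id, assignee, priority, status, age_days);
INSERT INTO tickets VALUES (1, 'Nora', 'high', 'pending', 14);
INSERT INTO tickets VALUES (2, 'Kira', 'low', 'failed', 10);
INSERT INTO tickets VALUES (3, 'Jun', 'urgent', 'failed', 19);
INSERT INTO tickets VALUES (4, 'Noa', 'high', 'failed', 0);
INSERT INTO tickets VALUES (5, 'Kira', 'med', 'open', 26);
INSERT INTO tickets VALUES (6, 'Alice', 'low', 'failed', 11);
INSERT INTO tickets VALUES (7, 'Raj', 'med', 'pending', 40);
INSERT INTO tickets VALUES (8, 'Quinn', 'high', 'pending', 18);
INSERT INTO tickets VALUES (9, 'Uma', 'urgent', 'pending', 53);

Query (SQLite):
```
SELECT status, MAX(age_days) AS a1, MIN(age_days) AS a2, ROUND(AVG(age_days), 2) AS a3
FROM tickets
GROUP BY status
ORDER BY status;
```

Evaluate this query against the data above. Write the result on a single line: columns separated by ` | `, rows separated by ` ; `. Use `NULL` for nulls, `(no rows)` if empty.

Group tickets by status.
Per group compute: MAX(age_days), MIN(age_days), ROUND(AVG(age_days), 2).
  failed: ids {2, 3, 4, 6} → MAX(age_days)=19, MIN(age_days)=0, ROUND(AVG(age_days), 2)=10
  open: ids {5} → MAX(age_days)=26, MIN(age_days)=26, ROUND(AVG(age_days), 2)=26
  pending: ids {1, 7, 8, 9} → MAX(age_days)=53, MIN(age_days)=14, ROUND(AVG(age_days), 2)=31.25

failed | 19 | 0 | 10 ; open | 26 | 26 | 26 ; pending | 53 | 14 | 31.25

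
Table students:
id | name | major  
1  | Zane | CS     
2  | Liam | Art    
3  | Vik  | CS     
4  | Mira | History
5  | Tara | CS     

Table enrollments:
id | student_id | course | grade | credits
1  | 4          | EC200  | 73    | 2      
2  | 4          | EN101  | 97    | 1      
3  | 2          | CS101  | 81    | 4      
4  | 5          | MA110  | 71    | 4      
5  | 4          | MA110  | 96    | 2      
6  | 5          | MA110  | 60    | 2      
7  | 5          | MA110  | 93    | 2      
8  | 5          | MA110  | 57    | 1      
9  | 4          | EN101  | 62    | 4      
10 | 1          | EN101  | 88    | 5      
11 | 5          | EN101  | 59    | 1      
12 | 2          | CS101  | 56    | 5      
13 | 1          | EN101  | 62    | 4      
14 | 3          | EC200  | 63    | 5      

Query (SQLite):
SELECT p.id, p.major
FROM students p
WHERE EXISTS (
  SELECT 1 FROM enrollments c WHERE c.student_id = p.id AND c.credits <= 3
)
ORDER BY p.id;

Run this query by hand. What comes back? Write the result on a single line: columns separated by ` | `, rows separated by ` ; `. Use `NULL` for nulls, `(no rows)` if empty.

4 | History ; 5 | CS

For each students row, check whether any enrollments with matching student_id has credits <= 3.
Keep rows where that is true.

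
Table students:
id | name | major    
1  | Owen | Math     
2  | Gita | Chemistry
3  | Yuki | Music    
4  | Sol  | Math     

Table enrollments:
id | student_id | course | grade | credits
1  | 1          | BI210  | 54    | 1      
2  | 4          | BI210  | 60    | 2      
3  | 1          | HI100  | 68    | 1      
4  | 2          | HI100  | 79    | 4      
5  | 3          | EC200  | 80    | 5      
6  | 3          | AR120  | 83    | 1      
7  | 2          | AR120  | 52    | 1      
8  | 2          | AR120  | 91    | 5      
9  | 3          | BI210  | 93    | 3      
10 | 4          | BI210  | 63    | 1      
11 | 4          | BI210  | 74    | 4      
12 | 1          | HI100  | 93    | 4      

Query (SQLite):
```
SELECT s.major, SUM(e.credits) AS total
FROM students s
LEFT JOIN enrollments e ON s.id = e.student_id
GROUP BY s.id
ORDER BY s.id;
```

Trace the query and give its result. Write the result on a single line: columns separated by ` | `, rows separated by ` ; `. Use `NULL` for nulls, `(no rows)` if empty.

Math | 6 ; Chemistry | 10 ; Music | 9 ; Math | 7

LEFT JOIN keeps every students row; unmatched ones get NULL for enrollments columns.
Group by students.id and compute SUM(e.credits). SUM over an all-NULL group is NULL.
  1: ids {1, 3, 12} → SUM(e.credits)=6
  2: ids {4, 7, 8} → SUM(e.credits)=10
  3: ids {5, 6, 9} → SUM(e.credits)=9
  4: ids {2, 10, 11} → SUM(e.credits)=7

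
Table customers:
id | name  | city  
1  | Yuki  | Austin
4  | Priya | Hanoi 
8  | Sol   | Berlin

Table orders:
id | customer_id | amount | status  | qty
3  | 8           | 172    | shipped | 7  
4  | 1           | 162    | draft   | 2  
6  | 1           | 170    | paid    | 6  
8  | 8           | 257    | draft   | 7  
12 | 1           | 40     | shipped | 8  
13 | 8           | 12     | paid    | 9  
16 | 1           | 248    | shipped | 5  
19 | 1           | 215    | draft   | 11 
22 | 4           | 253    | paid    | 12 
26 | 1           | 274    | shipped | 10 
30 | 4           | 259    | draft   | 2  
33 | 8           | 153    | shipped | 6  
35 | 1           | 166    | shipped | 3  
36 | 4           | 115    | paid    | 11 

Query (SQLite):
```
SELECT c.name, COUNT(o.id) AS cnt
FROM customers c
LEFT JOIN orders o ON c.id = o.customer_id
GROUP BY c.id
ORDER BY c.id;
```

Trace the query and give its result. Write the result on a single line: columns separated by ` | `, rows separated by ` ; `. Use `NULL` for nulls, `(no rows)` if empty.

LEFT JOIN keeps every customers row; unmatched ones get NULL for orders columns.
Group by customers.id and compute COUNT(o.id). COUNT(col) of an all-NULL group is 0.
  1: ids {4, 6, 12, 16, 19, 26, 35} → COUNT(o.id)=7
  4: ids {22, 30, 36} → COUNT(o.id)=3
  8: ids {3, 8, 13, 33} → COUNT(o.id)=4

Yuki | 7 ; Priya | 3 ; Sol | 4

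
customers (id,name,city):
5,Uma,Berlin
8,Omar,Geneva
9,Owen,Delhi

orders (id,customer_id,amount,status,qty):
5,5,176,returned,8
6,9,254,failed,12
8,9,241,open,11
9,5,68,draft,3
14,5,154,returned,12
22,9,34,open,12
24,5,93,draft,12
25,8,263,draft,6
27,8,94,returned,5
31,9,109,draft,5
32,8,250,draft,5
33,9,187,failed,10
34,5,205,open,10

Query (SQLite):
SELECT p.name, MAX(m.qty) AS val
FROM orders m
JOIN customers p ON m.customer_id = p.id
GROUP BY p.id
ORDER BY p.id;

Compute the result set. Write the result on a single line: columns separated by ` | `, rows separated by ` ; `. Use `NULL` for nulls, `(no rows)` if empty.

Uma | 12 ; Omar | 6 ; Owen | 12

Join each orders row to its customers via customer_id.
Group joined rows by customers.id; compute MAX(m.qty) per group.
  5: ids {5, 9, 14, 24, 34} → MAX(m.qty)=12
  8: ids {25, 27, 32} → MAX(m.qty)=6
  9: ids {6, 8, 22, 31, 33} → MAX(m.qty)=12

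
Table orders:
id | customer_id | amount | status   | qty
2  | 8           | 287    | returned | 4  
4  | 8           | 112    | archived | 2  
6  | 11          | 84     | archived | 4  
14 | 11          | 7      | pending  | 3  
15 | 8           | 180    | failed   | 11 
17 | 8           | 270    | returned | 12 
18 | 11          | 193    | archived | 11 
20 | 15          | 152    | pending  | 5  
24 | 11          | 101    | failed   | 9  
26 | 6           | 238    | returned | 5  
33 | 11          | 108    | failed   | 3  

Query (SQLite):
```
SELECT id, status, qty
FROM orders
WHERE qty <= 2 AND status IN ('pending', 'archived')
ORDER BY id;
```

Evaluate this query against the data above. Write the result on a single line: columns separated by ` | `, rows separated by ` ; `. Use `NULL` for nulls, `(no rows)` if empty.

4 | archived | 2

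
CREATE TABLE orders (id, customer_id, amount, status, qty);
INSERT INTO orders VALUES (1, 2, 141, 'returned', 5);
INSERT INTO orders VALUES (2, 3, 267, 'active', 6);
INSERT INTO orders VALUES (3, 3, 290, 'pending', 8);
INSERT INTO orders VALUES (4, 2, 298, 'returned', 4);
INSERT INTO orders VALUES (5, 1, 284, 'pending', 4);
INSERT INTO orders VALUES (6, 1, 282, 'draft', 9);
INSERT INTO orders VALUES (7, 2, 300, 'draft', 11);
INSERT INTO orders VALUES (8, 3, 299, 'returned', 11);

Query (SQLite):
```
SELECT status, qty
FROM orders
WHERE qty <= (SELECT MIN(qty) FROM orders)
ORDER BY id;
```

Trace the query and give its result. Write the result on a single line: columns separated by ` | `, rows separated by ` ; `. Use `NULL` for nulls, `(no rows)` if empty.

returned | 4 ; pending | 4

Scalar subquery: MIN(qty) over all orders rows = 4.
Keep rows where qty <= that value.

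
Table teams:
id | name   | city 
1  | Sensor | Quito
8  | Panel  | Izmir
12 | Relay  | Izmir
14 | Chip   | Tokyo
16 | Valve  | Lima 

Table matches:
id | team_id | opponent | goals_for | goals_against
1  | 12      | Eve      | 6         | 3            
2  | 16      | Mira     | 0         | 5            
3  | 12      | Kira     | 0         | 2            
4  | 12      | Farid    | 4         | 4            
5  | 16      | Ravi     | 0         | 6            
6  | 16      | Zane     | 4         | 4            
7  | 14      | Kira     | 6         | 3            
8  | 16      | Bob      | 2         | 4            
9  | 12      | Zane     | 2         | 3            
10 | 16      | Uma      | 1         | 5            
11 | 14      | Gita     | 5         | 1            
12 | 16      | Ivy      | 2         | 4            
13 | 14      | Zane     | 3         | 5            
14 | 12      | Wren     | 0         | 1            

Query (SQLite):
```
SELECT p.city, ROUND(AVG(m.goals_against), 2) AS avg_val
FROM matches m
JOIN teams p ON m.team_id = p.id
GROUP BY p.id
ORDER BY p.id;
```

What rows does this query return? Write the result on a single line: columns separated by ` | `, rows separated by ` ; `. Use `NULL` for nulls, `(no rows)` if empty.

Join each matches row to its teams via team_id.
Group joined rows by teams.id; compute ROUND(AVG(m.goals_against), 2) per group.
  12: ids {1, 3, 4, 9, 14} → ROUND(AVG(m.goals_against), 2)=2.6
  14: ids {7, 11, 13} → ROUND(AVG(m.goals_against), 2)=3
  16: ids {2, 5, 6, 8, 10, 12} → ROUND(AVG(m.goals_against), 2)=4.67

Izmir | 2.6 ; Tokyo | 3 ; Lima | 4.67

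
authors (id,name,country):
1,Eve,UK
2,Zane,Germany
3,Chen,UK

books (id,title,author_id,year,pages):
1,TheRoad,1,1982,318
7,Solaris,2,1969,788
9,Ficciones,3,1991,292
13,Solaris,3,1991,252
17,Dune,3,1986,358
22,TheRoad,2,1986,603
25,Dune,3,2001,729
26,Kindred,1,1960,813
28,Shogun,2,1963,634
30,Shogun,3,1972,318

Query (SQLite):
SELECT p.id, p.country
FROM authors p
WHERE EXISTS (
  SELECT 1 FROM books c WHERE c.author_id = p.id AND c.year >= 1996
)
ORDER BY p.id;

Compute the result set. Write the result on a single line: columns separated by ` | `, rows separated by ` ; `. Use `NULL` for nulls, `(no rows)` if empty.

3 | UK

For each authors row, check whether any books with matching author_id has year >= 1996.
Keep rows where that is true.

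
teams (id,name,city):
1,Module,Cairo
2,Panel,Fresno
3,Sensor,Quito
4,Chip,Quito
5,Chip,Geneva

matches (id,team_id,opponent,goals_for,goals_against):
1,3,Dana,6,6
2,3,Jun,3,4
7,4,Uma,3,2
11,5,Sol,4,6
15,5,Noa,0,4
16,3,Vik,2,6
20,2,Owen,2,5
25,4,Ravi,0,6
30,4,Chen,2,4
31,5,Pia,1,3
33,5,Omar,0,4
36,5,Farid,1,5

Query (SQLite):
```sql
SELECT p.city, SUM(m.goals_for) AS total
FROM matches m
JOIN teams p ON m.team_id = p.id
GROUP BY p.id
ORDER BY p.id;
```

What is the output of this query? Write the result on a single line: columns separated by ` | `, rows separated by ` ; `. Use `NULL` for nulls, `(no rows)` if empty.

Join each matches row to its teams via team_id.
Group joined rows by teams.id; compute SUM(m.goals_for) per group.
  2: ids {20} → SUM(m.goals_for)=2
  3: ids {1, 2, 16} → SUM(m.goals_for)=11
  4: ids {7, 25, 30} → SUM(m.goals_for)=5
  5: ids {11, 15, 31, 33, 36} → SUM(m.goals_for)=6

Fresno | 2 ; Quito | 11 ; Quito | 5 ; Geneva | 6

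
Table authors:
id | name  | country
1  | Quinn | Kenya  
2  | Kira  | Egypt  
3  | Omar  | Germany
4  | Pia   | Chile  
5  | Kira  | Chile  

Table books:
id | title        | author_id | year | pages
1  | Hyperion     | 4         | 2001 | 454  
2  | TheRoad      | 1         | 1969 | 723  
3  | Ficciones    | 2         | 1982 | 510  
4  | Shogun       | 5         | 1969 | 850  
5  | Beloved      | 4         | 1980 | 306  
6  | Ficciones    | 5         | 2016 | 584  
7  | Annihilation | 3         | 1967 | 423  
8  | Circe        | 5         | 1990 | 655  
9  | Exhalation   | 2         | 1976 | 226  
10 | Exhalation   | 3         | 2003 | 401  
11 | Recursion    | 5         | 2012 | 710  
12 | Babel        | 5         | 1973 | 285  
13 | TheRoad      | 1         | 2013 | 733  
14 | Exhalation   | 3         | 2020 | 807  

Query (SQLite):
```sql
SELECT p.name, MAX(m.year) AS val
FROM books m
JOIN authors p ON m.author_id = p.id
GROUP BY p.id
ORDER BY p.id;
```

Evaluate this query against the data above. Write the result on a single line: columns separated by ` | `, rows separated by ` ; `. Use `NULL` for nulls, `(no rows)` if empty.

Join each books row to its authors via author_id.
Group joined rows by authors.id; compute MAX(m.year) per group.
  1: ids {2, 13} → MAX(m.year)=2013
  2: ids {3, 9} → MAX(m.year)=1982
  3: ids {7, 10, 14} → MAX(m.year)=2020
  4: ids {1, 5} → MAX(m.year)=2001
  5: ids {4, 6, 8, 11, 12} → MAX(m.year)=2016

Quinn | 2013 ; Kira | 1982 ; Omar | 2020 ; Pia | 2001 ; Kira | 2016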